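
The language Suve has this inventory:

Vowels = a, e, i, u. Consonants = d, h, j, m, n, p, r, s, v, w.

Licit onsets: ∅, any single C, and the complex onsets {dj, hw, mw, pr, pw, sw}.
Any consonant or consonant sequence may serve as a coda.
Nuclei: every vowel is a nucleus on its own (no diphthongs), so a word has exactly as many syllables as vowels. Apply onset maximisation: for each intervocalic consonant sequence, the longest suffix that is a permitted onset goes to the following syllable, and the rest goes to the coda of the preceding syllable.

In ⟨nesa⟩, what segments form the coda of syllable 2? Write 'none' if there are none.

Nuclei (vowels): e, a → 2 syllables.
σ1/σ2 boundary: /s/ → onset of the next syllable (single consonants are always licit onsets).
Putting it together: ne.sa.
Syllable 2 is /sa/: onset /s/, nucleus /a/, coda ∅.

none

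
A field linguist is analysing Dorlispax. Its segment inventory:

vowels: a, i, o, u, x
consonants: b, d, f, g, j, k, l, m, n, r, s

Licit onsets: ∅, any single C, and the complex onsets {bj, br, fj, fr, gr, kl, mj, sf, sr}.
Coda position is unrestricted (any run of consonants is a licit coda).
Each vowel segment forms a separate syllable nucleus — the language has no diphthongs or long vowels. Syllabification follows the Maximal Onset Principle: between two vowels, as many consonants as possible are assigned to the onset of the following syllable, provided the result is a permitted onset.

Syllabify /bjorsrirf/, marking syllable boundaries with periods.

bjor.srirf

The vowels are o, i — 2 nuclei, so 2 syllables.
V1 /o/ – V2 /i/: /rsr/ splits as /r/ + /sr/ (/sr/ is the longest suffix that is a licit onset).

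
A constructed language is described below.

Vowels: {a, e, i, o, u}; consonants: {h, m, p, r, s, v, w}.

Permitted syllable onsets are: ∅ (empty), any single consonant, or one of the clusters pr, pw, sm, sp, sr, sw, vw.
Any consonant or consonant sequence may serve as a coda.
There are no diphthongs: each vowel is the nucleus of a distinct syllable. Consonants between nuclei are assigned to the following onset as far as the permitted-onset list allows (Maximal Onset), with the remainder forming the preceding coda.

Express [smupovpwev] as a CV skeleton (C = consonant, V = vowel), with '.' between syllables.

CCV.CVC.CCVC

Nuclei (vowels): u, o, e → 3 syllables.
/u…o/ gap (V1→V2): /p/ is a single consonant, so it becomes the next onset.
/o…e/ gap (V2→V3): cluster /vpw/ — the longest permitted-onset suffix is /pw/; onset = /pw/, preceding coda = /v/.
Syllabification: smu.pov.pwev.
Mapping each syllable to C/V: /smu/ → CCV, /pov/ → CVC, /pwev/ → CCVC.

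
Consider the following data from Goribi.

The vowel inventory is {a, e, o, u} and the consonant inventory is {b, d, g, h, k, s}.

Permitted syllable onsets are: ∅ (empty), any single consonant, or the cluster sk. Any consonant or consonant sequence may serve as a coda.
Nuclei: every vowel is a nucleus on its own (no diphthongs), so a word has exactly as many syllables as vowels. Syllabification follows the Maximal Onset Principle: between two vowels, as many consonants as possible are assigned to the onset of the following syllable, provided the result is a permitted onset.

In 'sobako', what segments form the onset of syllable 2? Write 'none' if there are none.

Vowels present: o, a, o; each is a nucleus, giving 3 syllables.
V1 /o/ – V2 /a/: just /b/ — single C goes to the following onset.
V2 /a/ – V3 /o/: /k/ → onset of the next syllable (single consonants are always licit onsets).
Syllabification: so.ba.ko.
Syllable 2 is /ba/: onset /b/, nucleus /a/, coda ∅.

b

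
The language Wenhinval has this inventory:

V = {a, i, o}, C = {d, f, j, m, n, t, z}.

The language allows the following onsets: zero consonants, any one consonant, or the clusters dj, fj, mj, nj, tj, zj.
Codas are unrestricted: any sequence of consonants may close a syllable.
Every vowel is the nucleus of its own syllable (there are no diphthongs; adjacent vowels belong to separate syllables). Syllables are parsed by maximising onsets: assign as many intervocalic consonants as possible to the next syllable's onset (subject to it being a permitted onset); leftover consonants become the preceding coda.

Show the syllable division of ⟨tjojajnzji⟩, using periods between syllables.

tjo.jajn.zji

The vowels are o, a, i — 3 nuclei, so 3 syllables.
V1 /o/ – V2 /a/: /j/ is a single consonant, so it becomes the next onset.
V2 /a/ – V3 /i/: /jnzj/; trying suffixes from longest down, /zj/ is the first permitted one, so coda /jn/ | onset /zj/.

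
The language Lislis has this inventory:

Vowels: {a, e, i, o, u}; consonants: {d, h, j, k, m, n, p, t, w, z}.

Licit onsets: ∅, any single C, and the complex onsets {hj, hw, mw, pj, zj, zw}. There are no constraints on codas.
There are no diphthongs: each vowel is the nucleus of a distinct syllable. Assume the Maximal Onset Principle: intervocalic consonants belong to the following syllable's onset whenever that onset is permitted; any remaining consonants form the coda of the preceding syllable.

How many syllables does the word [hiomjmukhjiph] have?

4

Nuclei (vowels): i, o, u, i → 4 syllables.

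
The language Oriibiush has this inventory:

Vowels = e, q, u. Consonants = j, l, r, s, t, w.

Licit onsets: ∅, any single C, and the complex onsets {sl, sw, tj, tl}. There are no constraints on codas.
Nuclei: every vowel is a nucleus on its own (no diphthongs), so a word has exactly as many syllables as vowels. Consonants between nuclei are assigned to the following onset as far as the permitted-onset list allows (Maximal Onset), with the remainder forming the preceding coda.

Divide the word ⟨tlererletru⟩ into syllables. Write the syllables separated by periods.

Vowels present: e, e, e, u; each is a nucleus, giving 4 syllables.
V1 /e/ – V2 /e/: just /r/ — single C goes to the following onset.
V2 /e/ – V3 /e/: cluster /rl/ — the longest permitted-onset suffix is /l/; onset = /l/, preceding coda = /r/.
V3 /e/ – V4 /u/: /tr/ — longest licit onset from the right is /r/, leaving /t/ as coda.

tle.rer.let.ru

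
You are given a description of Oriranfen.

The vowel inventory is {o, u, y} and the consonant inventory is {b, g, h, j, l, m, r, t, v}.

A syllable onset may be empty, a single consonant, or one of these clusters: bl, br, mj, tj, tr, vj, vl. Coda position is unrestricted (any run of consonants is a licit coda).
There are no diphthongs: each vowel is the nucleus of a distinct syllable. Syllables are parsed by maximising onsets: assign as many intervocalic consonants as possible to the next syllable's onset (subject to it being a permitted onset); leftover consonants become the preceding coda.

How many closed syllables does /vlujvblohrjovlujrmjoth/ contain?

Vowels present: u, o, o, u, o; each is a nucleus, giving 5 syllables.
σ1/σ2 boundary: /jvbl/ — longest licit onset from the right is /bl/, leaving /jv/ as coda.
σ2/σ3 boundary: /hrj/ — longest licit onset from the right is /j/, leaving /hr/ as coda.
σ3/σ4 boundary: /vl/ — entire cluster is a permitted onset → onset /vl/, coda ∅.
σ4/σ5 boundary: /jrmj/ splits as /jr/ + /mj/ (/mj/ is the longest suffix that is a licit onset).
Result: vlujv.blohr.jo.vlujr.mjoth.
Classifying each syllable: /vlujv/ (closed), /blohr/ (closed), /jo/ (open), /vlujr/ (closed), /mjoth/ (closed).
Closed syllables: 4.

4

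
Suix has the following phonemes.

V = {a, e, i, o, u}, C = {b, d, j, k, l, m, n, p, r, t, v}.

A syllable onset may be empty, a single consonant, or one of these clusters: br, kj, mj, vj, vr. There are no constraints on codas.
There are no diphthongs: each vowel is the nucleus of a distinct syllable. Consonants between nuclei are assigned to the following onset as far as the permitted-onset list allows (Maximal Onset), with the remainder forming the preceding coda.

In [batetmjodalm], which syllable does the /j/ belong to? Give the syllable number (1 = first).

The vowels are a, e, o, a — 4 nuclei, so 4 syllables.
V1 /a/ – V2 /e/: /t/ is a single consonant, so it becomes the next onset.
V2 /e/ – V3 /o/: cluster /tmj/ — the longest permitted-onset suffix is /mj/; onset = /mj/, preceding coda = /t/.
V3 /o/ – V4 /a/: /d/ → onset of the next syllable (single consonants are always licit onsets).
Syllabification: ba.tet.mjo.dalm.
The /j/ is in the onset of syllable 3 (/mjo/).

3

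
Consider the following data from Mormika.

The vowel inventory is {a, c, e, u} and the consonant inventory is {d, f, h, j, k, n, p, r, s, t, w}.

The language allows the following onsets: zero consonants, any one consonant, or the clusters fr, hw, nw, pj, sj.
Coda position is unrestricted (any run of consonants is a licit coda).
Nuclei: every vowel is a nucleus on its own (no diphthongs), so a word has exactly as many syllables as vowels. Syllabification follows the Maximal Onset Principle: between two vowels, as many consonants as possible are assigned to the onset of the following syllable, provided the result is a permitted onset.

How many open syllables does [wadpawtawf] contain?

0

Nuclei (vowels): a, a, a → 3 syllables.
σ1/σ2 boundary: cluster /dp/ — the longest permitted-onset suffix is /p/; onset = /p/, preceding coda = /d/.
σ2/σ3 boundary: /wt/ — longest licit onset from the right is /t/, leaving /w/ as coda.
Syllabification: wad.paw.tawf.
Classifying each syllable: /wad/ (closed), /paw/ (closed), /tawf/ (closed).
Open syllables: 0.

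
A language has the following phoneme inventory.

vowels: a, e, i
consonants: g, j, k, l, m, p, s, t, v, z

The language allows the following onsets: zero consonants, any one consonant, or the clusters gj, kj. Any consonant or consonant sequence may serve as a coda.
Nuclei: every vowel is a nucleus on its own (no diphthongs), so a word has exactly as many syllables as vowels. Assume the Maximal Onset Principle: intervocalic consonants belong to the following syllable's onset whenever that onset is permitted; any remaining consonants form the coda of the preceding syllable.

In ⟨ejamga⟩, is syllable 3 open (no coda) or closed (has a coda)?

open

The vowels are e, a, a — 3 nuclei, so 3 syllables.
/e…a/ gap (V1→V2): /j/ → onset of the next syllable (single consonants are always licit onsets).
/a…a/ gap (V2→V3): /mg/; trying suffixes from longest down, /g/ is the first permitted one, so coda /m/ | onset /g/.
So the parse is e.jam.ga.
Syllable 3 is /ga/; it ends in its nucleus with no coda, so it is open.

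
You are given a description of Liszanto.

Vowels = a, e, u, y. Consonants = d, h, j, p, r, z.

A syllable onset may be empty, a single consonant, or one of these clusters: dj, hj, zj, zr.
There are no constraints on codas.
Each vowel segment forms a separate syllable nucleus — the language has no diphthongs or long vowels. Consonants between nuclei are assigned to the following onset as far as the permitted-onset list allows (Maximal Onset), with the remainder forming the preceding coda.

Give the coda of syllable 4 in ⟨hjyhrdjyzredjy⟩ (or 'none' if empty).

The vowels are y, y, e, y — 4 nuclei, so 4 syllables.
Between /y/ (V1) and /y/ (V2): cluster /hrdj/ — the longest permitted-onset suffix is /dj/; onset = /dj/, preceding coda = /hr/.
Between /y/ (V2) and /e/ (V3): /zr/ is a licit onset in full, so it all attaches to the next syllable.
Between /e/ (V3) and /y/ (V4): /dj/ is a licit onset in full, so it all attaches to the next syllable.
So the parse is hjyhr.djy.zre.djy.
Syllable 4 is /djy/: onset /dj/, nucleus /y/, coda ∅.

none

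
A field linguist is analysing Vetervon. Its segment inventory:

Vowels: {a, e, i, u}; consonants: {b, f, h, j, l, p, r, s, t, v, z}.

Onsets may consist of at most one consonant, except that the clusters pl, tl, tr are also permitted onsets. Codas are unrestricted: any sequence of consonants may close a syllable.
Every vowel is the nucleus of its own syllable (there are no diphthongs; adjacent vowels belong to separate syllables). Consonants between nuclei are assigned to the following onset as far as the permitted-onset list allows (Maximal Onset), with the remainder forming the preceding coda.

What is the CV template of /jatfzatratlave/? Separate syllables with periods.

CVCC.CV.CCV.CCV.CV

Vowels present: a, a, a, a, e; each is a nucleus, giving 5 syllables.
/a…a/ gap (V1→V2): /tfz/ splits as /tf/ + /z/ (/z/ is the longest suffix that is a licit onset).
/a…a/ gap (V2→V3): /tr/ — entire cluster is a permitted onset → onset /tr/, coda ∅.
/a…a/ gap (V3→V4): cluster /tl/ — /tl/ is itself a permitted onset, so the whole cluster goes right; preceding coda = ∅.
/a…e/ gap (V4→V5): /v/ is a single consonant, so it becomes the next onset.
So the parse is jatf.za.tra.tla.ve.
Mapping each syllable to C/V: /jatf/ → CVCC, /za/ → CV, /tra/ → CCV, /tla/ → CCV, /ve/ → CV.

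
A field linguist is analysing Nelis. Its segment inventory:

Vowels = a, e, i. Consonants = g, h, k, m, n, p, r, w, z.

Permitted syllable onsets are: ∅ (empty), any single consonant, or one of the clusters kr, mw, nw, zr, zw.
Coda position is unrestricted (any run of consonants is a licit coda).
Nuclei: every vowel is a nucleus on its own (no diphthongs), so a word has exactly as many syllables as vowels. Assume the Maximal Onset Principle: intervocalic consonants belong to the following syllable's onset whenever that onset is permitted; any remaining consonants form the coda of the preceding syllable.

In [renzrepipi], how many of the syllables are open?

Nuclei (vowels): e, e, i, i → 4 syllables.
V1 /e/ – V2 /e/: /nzr/; trying suffixes from longest down, /zr/ is the first permitted one, so coda /n/ | onset /zr/.
V2 /e/ – V3 /i/: /p/ is a single consonant, so it becomes the next onset.
V3 /i/ – V4 /i/: just /p/ — single C goes to the following onset.
Syllabification: ren.zre.pi.pi.
Classifying each syllable: /ren/ (closed), /zre/ (open), /pi/ (open), /pi/ (open).
Open syllables: 3.

3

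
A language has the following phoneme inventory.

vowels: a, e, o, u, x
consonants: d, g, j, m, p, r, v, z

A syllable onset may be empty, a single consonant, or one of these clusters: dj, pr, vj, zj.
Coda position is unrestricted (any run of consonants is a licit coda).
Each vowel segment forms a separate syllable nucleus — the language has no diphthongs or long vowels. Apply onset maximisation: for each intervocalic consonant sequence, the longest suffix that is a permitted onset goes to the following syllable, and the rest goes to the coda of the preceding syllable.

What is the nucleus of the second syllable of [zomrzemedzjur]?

e

Nuclei (vowels): o, e, e, u → 4 syllables.
The second nucleus (vowel 2 from the left) is /e/.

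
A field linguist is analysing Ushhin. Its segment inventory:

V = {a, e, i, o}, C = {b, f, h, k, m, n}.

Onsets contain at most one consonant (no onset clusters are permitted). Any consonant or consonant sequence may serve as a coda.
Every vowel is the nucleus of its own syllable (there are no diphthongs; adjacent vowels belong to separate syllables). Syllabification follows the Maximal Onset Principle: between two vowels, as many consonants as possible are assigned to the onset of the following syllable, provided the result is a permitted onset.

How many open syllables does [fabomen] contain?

2

Vowels present: a, o, e; each is a nucleus, giving 3 syllables.
/a…o/ gap (V1→V2): just /b/ — single C goes to the following onset.
/o…e/ gap (V2→V3): /m/ → onset of the next syllable (single consonants are always licit onsets).
So the parse is fa.bo.men.
Classifying each syllable: /fa/ (open), /bo/ (open), /men/ (closed).
Open syllables: 2.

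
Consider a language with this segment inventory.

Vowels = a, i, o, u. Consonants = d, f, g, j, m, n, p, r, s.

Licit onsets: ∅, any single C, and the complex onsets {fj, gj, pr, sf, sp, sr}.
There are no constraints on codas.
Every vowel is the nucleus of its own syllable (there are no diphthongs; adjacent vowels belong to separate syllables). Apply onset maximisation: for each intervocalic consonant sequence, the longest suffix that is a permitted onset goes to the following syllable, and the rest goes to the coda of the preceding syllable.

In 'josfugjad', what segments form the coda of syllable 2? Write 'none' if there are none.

none

Vowels present: o, u, a; each is a nucleus, giving 3 syllables.
V1 /o/ – V2 /u/: /sf/ — entire cluster is a permitted onset → onset /sf/, coda ∅.
V2 /u/ – V3 /a/: /gj/ is a licit onset in full, so it all attaches to the next syllable.
So the parse is jo.sfu.gjad.
Syllable 2 is /sfu/: onset /sf/, nucleus /u/, coda ∅.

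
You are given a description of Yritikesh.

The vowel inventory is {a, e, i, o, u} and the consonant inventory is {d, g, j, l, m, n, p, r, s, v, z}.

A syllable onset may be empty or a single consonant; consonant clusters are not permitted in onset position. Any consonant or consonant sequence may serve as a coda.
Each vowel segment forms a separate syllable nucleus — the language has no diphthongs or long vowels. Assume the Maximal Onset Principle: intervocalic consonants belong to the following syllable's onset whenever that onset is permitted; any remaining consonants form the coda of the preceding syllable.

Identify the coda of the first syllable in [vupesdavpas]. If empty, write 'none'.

none

Vowels present: u, e, a, a; each is a nucleus, giving 4 syllables.
σ1/σ2 boundary: just /p/ — single C goes to the following onset.
σ2/σ3 boundary: /sd/ — longest licit onset from the right is /d/, leaving /s/ as coda.
σ3/σ4 boundary: /vp/; trying suffixes from longest down, /p/ is the first permitted one, so coda /v/ | onset /p/.
Putting it together: vu.pes.dav.pas.
Syllable 1 is /vu/: onset /v/, nucleus /u/, coda ∅.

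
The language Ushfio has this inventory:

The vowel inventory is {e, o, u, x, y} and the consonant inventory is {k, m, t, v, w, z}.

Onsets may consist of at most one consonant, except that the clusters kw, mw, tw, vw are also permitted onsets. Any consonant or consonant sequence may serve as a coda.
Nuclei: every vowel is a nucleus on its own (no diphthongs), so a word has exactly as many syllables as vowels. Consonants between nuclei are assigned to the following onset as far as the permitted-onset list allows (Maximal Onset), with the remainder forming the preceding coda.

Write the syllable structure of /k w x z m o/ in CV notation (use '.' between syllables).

CCVC.CV

Vowels present: x, o; each is a nucleus, giving 2 syllables.
Between /x/ (V1) and /o/ (V2): /zm/; trying suffixes from longest down, /m/ is the first permitted one, so coda /z/ | onset /m/.
Putting it together: kwxz.mo.
Mapping each syllable to C/V: /kwxz/ → CCVC, /mo/ → CV.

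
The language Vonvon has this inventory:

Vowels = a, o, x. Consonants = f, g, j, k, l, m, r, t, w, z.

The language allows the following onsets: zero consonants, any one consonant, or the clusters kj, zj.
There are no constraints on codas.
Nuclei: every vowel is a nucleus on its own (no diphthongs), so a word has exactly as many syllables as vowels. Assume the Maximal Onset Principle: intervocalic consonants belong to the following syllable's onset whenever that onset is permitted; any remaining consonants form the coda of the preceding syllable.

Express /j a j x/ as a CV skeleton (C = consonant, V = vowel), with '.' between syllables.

Nuclei (vowels): a, x → 2 syllables.
σ1/σ2 boundary: /j/ → onset of the next syllable (single consonants are always licit onsets).
Syllabification: ja.jx.
Mapping each syllable to C/V: /ja/ → CV, /jx/ → CV.

CV.CV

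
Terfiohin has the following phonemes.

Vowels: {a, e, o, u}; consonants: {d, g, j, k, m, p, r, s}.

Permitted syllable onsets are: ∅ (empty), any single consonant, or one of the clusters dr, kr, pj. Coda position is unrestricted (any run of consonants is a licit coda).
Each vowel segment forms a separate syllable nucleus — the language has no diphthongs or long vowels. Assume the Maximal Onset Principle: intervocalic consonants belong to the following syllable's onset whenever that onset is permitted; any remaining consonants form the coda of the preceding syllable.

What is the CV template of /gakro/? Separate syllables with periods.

CV.CCV

The vowels are a, o — 2 nuclei, so 2 syllables.
Between /a/ (V1) and /o/ (V2): /kr/ — entire cluster is a permitted onset → onset /kr/, coda ∅.
Result: ga.kro.
Mapping each syllable to C/V: /ga/ → CV, /kro/ → CCV.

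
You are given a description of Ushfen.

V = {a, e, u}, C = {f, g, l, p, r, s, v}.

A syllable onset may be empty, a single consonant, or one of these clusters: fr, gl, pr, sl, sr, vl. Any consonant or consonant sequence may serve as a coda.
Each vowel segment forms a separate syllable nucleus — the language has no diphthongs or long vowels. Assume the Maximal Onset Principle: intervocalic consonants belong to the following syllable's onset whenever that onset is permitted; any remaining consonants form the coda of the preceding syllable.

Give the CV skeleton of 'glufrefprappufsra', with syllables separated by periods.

The vowels are u, e, a, u, a — 5 nuclei, so 5 syllables.
Between /u/ (V1) and /e/ (V2): cluster /fr/ — /fr/ is itself a permitted onset, so the whole cluster goes right; preceding coda = ∅.
Between /e/ (V2) and /a/ (V3): cluster /fpr/ — the longest permitted-onset suffix is /pr/; onset = /pr/, preceding coda = /f/.
Between /a/ (V3) and /u/ (V4): /pp/; trying suffixes from longest down, /p/ is the first permitted one, so coda /p/ | onset /p/.
Between /u/ (V4) and /a/ (V5): cluster /fsr/ — the longest permitted-onset suffix is /sr/; onset = /sr/, preceding coda = /f/.
Putting it together: glu.fref.prap.puf.sra.
Mapping each syllable to C/V: /glu/ → CCV, /fref/ → CCVC, /prap/ → CCVC, /puf/ → CVC, /sra/ → CCV.

CCV.CCVC.CCVC.CVC.CCV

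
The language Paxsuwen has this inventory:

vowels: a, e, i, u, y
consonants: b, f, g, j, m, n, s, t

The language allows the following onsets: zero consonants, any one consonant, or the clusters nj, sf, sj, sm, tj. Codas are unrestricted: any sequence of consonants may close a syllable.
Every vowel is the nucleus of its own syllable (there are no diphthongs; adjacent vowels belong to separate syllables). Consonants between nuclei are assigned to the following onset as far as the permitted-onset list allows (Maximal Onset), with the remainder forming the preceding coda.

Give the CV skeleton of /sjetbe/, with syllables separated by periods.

The vowels are e, e — 2 nuclei, so 2 syllables.
V1 /e/ – V2 /e/: cluster /tb/ — the longest permitted-onset suffix is /b/; onset = /b/, preceding coda = /t/.
Result: sjet.be.
Mapping each syllable to C/V: /sjet/ → CCVC, /be/ → CV.

CCVC.CV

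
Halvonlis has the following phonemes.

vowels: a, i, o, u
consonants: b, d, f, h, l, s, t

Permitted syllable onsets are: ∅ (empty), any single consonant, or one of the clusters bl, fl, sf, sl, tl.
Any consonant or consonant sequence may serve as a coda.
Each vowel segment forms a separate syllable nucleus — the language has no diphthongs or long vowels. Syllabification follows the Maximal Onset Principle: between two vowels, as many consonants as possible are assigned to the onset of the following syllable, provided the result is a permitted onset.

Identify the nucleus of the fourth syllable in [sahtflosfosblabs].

a

Nuclei (vowels): a, o, o, a → 4 syllables.
The fourth nucleus (vowel 4 from the left) is /a/.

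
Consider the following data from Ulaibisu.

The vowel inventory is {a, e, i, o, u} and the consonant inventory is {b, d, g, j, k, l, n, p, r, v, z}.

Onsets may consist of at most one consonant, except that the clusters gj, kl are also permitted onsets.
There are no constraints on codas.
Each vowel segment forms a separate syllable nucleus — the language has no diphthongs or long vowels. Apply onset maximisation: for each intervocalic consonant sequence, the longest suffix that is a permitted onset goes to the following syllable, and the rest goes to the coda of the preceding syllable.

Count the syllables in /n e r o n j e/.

Vowels present: e, o, e; each is a nucleus, giving 3 syllables.

3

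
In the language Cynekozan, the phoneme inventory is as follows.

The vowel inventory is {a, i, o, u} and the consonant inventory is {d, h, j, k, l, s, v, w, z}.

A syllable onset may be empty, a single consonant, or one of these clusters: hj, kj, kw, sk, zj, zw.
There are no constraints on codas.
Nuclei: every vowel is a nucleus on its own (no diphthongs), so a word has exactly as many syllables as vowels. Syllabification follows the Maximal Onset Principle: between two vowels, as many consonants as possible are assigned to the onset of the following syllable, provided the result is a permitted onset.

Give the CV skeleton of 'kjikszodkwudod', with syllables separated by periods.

CCVCC.CVC.CCV.CVC

The vowels are i, o, u, o — 4 nuclei, so 4 syllables.
σ1/σ2 boundary: /ksz/ splits as /ks/ + /z/ (/z/ is the longest suffix that is a licit onset).
σ2/σ3 boundary: cluster /dkw/ — the longest permitted-onset suffix is /kw/; onset = /kw/, preceding coda = /d/.
σ3/σ4 boundary: /d/ → onset of the next syllable (single consonants are always licit onsets).
So the parse is kjiks.zod.kwu.dod.
Mapping each syllable to C/V: /kjiks/ → CCVCC, /zod/ → CVC, /kwu/ → CCV, /dod/ → CVC.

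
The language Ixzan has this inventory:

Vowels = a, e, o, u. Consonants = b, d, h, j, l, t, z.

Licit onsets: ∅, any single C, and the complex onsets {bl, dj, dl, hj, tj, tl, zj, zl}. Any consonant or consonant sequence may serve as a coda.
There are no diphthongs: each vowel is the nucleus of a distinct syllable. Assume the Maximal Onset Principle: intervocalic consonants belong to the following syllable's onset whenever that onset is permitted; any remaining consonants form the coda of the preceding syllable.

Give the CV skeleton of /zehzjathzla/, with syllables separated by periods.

The vowels are e, a, a — 3 nuclei, so 3 syllables.
Between /e/ (V1) and /a/ (V2): cluster /hzj/ — the longest permitted-onset suffix is /zj/; onset = /zj/, preceding coda = /h/.
Between /a/ (V2) and /a/ (V3): /thzl/ — longest licit onset from the right is /zl/, leaving /th/ as coda.
Syllabification: zeh.zjath.zla.
Mapping each syllable to C/V: /zeh/ → CVC, /zjath/ → CCVCC, /zla/ → CCV.

CVC.CCVCC.CCV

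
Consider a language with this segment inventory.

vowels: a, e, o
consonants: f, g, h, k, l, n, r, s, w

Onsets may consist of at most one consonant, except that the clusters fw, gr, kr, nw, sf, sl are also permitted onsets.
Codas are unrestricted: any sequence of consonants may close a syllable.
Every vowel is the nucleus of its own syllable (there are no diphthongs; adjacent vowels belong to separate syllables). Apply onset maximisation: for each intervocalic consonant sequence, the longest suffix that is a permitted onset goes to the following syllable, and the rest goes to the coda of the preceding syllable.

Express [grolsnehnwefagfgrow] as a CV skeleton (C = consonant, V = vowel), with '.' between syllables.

The vowels are o, e, e, a, o — 5 nuclei, so 5 syllables.
V1 /o/ – V2 /e/: /lsn/ splits as /ls/ + /n/ (/n/ is the longest suffix that is a licit onset).
V2 /e/ – V3 /e/: cluster /hnw/ — the longest permitted-onset suffix is /nw/; onset = /nw/, preceding coda = /h/.
V3 /e/ – V4 /a/: /f/ is a single consonant, so it becomes the next onset.
V4 /a/ – V5 /o/: /gfgr/ splits as /gf/ + /gr/ (/gr/ is the longest suffix that is a licit onset).
Putting it together: grols.neh.nwe.fagf.grow.
Mapping each syllable to C/V: /grols/ → CCVCC, /neh/ → CVC, /nwe/ → CCV, /fagf/ → CVCC, /grow/ → CCVC.

CCVCC.CVC.CCV.CVCC.CCVC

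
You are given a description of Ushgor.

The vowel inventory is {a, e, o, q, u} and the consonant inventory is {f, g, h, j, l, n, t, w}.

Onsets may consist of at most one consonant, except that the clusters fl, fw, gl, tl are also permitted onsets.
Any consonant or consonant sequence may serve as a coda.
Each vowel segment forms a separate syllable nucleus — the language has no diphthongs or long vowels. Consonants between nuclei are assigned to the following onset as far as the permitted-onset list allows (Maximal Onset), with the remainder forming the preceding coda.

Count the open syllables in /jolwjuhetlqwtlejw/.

The vowels are o, u, e, q, e — 5 nuclei, so 5 syllables.
Between /o/ (V1) and /u/ (V2): cluster /lwj/ — the longest permitted-onset suffix is /j/; onset = /j/, preceding coda = /lw/.
Between /u/ (V2) and /e/ (V3): /h/ → onset of the next syllable (single consonants are always licit onsets).
Between /e/ (V3) and /q/ (V4): /tl/ is a licit onset in full, so it all attaches to the next syllable.
Between /q/ (V4) and /e/ (V5): cluster /wtl/ — the longest permitted-onset suffix is /tl/; onset = /tl/, preceding coda = /w/.
So the parse is jolw.ju.he.tlqw.tlejw.
Classifying each syllable: /jolw/ (closed), /ju/ (open), /he/ (open), /tlqw/ (closed), /tlejw/ (closed).
Open syllables: 2.

2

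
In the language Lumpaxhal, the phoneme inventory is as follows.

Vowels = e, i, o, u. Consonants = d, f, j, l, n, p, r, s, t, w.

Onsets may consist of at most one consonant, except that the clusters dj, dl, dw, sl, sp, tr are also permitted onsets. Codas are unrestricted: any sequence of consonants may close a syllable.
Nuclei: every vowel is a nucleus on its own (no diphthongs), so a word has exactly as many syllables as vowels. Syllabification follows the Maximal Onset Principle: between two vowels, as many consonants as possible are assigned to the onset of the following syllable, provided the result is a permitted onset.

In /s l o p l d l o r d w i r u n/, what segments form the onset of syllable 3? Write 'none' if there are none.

dw

Vowels present: o, o, i, u; each is a nucleus, giving 4 syllables.
Between /o/ (V1) and /o/ (V2): cluster /pldl/ — the longest permitted-onset suffix is /dl/; onset = /dl/, preceding coda = /pl/.
Between /o/ (V2) and /i/ (V3): /rdw/; trying suffixes from longest down, /dw/ is the first permitted one, so coda /r/ | onset /dw/.
Between /i/ (V3) and /u/ (V4): /r/ → onset of the next syllable (single consonants are always licit onsets).
So the parse is slopl.dlor.dwi.run.
Syllable 3 is /dwi/: onset /dw/, nucleus /i/, coda ∅.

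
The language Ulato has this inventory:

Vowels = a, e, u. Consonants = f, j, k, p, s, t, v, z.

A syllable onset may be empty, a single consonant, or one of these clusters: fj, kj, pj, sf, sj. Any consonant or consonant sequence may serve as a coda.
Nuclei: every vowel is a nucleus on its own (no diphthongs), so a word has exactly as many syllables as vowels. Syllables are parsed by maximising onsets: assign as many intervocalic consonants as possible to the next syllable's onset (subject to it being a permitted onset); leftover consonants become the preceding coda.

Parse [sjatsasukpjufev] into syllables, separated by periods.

The vowels are a, a, u, u, e — 5 nuclei, so 5 syllables.
/a…a/ gap (V1→V2): cluster /ts/ — the longest permitted-onset suffix is /s/; onset = /s/, preceding coda = /t/.
/a…u/ gap (V2→V3): /s/ → onset of the next syllable (single consonants are always licit onsets).
/u…u/ gap (V3→V4): /kpj/; trying suffixes from longest down, /pj/ is the first permitted one, so coda /k/ | onset /pj/.
/u…e/ gap (V4→V5): /f/ is a single consonant, so it becomes the next onset.

sjat.sa.suk.pju.fev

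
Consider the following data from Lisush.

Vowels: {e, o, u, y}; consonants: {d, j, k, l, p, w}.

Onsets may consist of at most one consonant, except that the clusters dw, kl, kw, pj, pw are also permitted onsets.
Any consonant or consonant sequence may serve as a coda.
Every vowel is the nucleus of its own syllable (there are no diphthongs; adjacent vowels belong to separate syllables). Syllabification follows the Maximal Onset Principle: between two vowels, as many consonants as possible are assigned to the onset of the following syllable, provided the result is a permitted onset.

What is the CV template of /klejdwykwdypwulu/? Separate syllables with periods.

Vowels present: e, y, y, u, u; each is a nucleus, giving 5 syllables.
σ1/σ2 boundary: /jdw/; trying suffixes from longest down, /dw/ is the first permitted one, so coda /j/ | onset /dw/.
σ2/σ3 boundary: /kwd/; trying suffixes from longest down, /d/ is the first permitted one, so coda /kw/ | onset /d/.
σ3/σ4 boundary: cluster /pw/ — /pw/ is itself a permitted onset, so the whole cluster goes right; preceding coda = ∅.
σ4/σ5 boundary: just /l/ — single C goes to the following onset.
So the parse is klej.dwykw.dy.pwu.lu.
Mapping each syllable to C/V: /klej/ → CCVC, /dwykw/ → CCVCC, /dy/ → CV, /pwu/ → CCV, /lu/ → CV.

CCVC.CCVCC.CV.CCV.CV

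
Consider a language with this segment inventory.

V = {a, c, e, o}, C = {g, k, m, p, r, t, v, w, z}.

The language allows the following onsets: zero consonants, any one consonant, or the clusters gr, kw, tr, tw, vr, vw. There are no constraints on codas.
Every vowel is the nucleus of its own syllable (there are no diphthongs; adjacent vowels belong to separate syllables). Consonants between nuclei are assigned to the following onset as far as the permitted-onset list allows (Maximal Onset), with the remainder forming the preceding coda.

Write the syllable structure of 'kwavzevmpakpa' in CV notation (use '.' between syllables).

CCVC.CVCC.CVC.CV

Vowels present: a, e, a, a; each is a nucleus, giving 4 syllables.
V1 /a/ – V2 /e/: /vz/ — longest licit onset from the right is /z/, leaving /v/ as coda.
V2 /e/ – V3 /a/: /vmp/ — longest licit onset from the right is /p/, leaving /vm/ as coda.
V3 /a/ – V4 /a/: cluster /kp/ — the longest permitted-onset suffix is /p/; onset = /p/, preceding coda = /k/.
Syllabification: kwav.zevm.pak.pa.
Mapping each syllable to C/V: /kwav/ → CCVC, /zevm/ → CVCC, /pak/ → CVC, /pa/ → CV.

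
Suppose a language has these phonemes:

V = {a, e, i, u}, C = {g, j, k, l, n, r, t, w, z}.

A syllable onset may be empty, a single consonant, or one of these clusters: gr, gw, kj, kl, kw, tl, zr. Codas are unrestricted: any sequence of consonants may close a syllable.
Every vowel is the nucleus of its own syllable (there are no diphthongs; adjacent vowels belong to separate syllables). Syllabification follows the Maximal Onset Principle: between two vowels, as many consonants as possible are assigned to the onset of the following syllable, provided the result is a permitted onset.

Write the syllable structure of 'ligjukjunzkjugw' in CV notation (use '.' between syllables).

CVC.CV.CCVCC.CCVCC

Vowels present: i, u, u, u; each is a nucleus, giving 4 syllables.
Between /i/ (V1) and /u/ (V2): /gj/ splits as /g/ + /j/ (/j/ is the longest suffix that is a licit onset).
Between /u/ (V2) and /u/ (V3): /kj/ — entire cluster is a permitted onset → onset /kj/, coda ∅.
Between /u/ (V3) and /u/ (V4): /nzkj/; trying suffixes from longest down, /kj/ is the first permitted one, so coda /nz/ | onset /kj/.
Syllabification: lig.ju.kjunz.kjugw.
Mapping each syllable to C/V: /lig/ → CVC, /ju/ → CV, /kjunz/ → CCVCC, /kjugw/ → CCVCC.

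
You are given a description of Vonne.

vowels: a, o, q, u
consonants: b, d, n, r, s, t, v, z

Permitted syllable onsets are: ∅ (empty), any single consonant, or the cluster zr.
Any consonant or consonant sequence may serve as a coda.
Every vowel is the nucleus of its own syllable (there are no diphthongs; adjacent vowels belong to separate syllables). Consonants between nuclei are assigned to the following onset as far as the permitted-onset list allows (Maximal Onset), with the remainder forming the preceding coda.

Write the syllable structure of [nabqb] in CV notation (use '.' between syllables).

CV.CVC

The vowels are a, q — 2 nuclei, so 2 syllables.
/a…q/ gap (V1→V2): just /b/ — single C goes to the following onset.
Putting it together: na.bqb.
Mapping each syllable to C/V: /na/ → CV, /bqb/ → CVC.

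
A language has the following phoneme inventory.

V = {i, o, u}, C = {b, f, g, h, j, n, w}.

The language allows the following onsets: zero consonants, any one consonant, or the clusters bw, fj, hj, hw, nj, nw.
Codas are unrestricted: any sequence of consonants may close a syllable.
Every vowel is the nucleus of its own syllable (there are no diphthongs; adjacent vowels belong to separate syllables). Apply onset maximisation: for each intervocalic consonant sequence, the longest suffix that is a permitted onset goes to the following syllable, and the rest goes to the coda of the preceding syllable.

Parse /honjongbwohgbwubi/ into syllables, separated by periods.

ho.njong.bwohg.bwu.bi

Vowels present: o, o, o, u, i; each is a nucleus, giving 5 syllables.
V1 /o/ – V2 /o/: /nj/ is a licit onset in full, so it all attaches to the next syllable.
V2 /o/ – V3 /o/: /ngbw/ — longest licit onset from the right is /bw/, leaving /ng/ as coda.
V3 /o/ – V4 /u/: /hgbw/; trying suffixes from longest down, /bw/ is the first permitted one, so coda /hg/ | onset /bw/.
V4 /u/ – V5 /i/: /b/ is a single consonant, so it becomes the next onset.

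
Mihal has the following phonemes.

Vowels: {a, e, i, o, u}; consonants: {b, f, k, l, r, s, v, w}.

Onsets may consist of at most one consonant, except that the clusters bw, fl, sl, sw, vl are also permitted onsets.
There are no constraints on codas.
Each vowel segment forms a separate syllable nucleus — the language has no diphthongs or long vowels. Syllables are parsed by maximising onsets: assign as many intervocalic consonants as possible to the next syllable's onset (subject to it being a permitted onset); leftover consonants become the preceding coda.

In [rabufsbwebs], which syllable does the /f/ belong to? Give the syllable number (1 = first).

2

The vowels are a, u, e — 3 nuclei, so 3 syllables.
V1 /a/ – V2 /u/: just /b/ — single C goes to the following onset.
V2 /u/ – V3 /e/: /fsbw/; trying suffixes from longest down, /bw/ is the first permitted one, so coda /fs/ | onset /bw/.
So the parse is ra.bufs.bwebs.
The /f/ is in the coda of syllable 2 (/bufs/).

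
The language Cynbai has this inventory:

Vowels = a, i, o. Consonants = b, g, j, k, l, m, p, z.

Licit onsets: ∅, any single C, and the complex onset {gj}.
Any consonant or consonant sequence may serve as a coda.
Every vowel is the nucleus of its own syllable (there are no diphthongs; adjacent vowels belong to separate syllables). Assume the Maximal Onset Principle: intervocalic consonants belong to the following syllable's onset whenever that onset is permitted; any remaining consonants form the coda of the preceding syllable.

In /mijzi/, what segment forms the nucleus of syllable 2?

i

Vowels present: i, i; each is a nucleus, giving 2 syllables.
The second nucleus (vowel 2 from the left) is /i/.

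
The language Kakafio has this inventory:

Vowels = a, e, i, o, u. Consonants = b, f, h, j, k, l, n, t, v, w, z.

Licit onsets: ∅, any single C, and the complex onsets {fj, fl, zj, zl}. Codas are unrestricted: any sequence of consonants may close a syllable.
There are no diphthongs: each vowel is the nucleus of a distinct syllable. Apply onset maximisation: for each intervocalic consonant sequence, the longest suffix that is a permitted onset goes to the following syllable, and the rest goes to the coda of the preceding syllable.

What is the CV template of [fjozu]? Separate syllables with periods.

CCV.CV

Vowels present: o, u; each is a nucleus, giving 2 syllables.
/o…u/ gap (V1→V2): /z/ → onset of the next syllable (single consonants are always licit onsets).
Result: fjo.zu.
Mapping each syllable to C/V: /fjo/ → CCV, /zu/ → CV.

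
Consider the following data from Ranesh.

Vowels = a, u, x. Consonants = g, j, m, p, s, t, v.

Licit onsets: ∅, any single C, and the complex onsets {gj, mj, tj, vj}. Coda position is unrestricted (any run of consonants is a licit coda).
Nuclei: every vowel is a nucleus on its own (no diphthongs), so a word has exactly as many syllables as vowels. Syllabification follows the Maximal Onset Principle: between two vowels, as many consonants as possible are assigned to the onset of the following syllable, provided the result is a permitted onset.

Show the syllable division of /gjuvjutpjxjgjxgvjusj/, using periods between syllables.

gju.vjutp.jxj.gjxg.vjusj

Nuclei (vowels): u, u, x, x, u → 5 syllables.
V1 /u/ – V2 /u/: /vj/ is a licit onset in full, so it all attaches to the next syllable.
V2 /u/ – V3 /x/: /tpj/; trying suffixes from longest down, /j/ is the first permitted one, so coda /tp/ | onset /j/.
V3 /x/ – V4 /x/: /jgj/ — longest licit onset from the right is /gj/, leaving /j/ as coda.
V4 /x/ – V5 /u/: /gvj/; trying suffixes from longest down, /vj/ is the first permitted one, so coda /g/ | onset /vj/.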